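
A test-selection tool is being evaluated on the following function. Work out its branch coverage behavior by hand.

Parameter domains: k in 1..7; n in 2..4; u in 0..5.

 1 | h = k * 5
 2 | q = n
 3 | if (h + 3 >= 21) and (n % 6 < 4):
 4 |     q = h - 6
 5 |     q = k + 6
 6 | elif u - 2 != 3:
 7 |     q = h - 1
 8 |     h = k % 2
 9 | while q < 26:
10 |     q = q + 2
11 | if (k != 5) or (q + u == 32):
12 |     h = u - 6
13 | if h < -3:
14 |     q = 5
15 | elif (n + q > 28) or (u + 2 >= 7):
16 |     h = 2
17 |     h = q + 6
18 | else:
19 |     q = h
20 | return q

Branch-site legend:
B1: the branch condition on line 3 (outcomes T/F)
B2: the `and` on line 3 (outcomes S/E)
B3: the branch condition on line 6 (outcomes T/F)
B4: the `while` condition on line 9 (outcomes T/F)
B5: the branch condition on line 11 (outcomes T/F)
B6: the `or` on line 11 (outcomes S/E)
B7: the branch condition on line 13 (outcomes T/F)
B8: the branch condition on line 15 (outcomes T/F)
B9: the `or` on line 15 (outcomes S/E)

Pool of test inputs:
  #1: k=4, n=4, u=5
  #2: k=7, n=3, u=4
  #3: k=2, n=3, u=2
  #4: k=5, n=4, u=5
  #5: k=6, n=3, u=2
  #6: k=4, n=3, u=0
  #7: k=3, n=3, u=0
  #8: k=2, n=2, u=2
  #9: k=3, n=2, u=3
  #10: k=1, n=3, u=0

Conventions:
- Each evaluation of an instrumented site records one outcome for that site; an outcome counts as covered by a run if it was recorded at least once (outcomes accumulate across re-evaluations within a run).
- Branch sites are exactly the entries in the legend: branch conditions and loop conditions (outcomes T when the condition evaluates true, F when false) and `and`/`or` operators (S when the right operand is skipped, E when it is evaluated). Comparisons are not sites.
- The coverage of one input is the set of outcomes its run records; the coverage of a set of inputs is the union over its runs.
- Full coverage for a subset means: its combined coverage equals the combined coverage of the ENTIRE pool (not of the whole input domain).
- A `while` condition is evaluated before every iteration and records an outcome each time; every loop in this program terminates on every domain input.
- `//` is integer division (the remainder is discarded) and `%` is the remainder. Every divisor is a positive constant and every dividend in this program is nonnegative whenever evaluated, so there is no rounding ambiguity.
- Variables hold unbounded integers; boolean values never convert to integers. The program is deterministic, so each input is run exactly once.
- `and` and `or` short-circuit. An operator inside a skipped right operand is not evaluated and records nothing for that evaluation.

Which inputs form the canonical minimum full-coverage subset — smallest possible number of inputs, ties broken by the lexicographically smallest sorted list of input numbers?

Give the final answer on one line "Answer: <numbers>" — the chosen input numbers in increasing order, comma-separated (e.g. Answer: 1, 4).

input #1, k=4, n=4, u=5: outcomes B1=F, B2=E, B3=F, B4=T, B4=F, B5=T, B6=S, B7=F, B8=T, B9=S
input #2, k=7, n=3, u=4: outcomes B1=T, B2=E, B4=T, B4=F, B5=T, B6=S, B7=F, B8=T, B9=S
input #3, k=2, n=3, u=2: outcomes B1=F, B2=S, B3=T, B4=T, B4=F, B5=T, B6=S, B7=T
input #4, k=5, n=4, u=5: outcomes B1=F, B2=E, B3=F, B4=T, B4=F, B5=F, B6=E, B7=F, B8=T, B9=S
input #5, k=6, n=3, u=2: outcomes B1=T, B2=E, B4=T, B4=F, B5=T, B6=S, B7=T
input #6, k=4, n=3, u=0: outcomes B1=T, B2=E, B4=T, B4=F, B5=T, B6=S, B7=T
input #7, k=3, n=3, u=0: outcomes B1=F, B2=S, B3=T, B4=T, B4=F, B5=T, B6=S, B7=T
input #8, k=2, n=2, u=2: outcomes B1=F, B2=S, B3=T, B4=T, B4=F, B5=T, B6=S, B7=T
input #9, k=3, n=2, u=3: outcomes B1=F, B2=S, B3=T, B4=T, B4=F, B5=T, B6=S, B7=F, B8=F, B9=E
input #10, k=1, n=3, u=0: outcomes B1=F, B2=S, B3=T, B4=T, B4=F, B5=T, B6=S, B7=T
the full pool covers 18 outcomes: B1=T, B1=F, B2=S, B2=E, B3=T, B3=F, B4=T, B4=F, B5=T, B5=F, B6=S, B6=E, B7=T, B7=F, B8=T, B8=F, B9=S, B9=E
checked all size-1 subsets: none covers 18 outcomes (max 10/18)
checked all size-2 subsets: none covers 18 outcomes (max 16/18)
at size 3, {4, 5, 9} reaches all 18 outcomes; every lexicographically earlier size-3 subset fails

Answer: 4, 5, 9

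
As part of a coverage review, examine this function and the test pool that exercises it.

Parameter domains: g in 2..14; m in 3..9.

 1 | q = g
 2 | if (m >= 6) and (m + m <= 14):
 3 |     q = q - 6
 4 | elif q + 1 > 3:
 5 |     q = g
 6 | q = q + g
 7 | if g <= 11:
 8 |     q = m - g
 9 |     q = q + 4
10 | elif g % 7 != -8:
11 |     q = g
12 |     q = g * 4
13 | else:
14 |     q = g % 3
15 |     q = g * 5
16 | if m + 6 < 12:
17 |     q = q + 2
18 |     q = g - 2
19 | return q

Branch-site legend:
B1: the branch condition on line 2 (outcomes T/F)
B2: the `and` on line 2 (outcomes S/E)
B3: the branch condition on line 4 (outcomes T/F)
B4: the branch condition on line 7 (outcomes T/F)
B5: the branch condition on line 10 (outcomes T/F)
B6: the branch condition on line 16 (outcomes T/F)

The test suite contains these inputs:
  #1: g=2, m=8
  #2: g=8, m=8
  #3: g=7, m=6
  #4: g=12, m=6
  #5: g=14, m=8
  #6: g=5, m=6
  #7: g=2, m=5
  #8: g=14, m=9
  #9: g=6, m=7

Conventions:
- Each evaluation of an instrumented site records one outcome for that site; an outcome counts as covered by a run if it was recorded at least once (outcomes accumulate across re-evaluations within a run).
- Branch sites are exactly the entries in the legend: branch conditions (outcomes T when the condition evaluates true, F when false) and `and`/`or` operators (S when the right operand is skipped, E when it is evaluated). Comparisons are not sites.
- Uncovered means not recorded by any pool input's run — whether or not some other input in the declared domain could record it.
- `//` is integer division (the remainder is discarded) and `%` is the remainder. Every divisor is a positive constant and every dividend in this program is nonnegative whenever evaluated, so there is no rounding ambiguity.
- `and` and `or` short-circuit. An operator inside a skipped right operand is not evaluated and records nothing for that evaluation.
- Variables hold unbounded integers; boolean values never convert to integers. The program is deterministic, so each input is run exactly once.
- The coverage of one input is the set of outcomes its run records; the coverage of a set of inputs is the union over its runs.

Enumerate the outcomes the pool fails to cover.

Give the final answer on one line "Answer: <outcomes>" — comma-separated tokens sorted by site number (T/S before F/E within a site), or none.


run #1 (g=2, m=8) runs B2->E, B1->F, B3->F, B4->T, B6->F; records B1=F, B2=E, B3=F, B4=T, B6=F
run #2 (g=8, m=8) runs B2->E, B1->F, B3->T, B4->T, B6->F; records B1=F, B2=E, B3=T, B4=T, B6=F
run #3 (g=7, m=6) runs B2->E, B1->T, B4->T, B6->F; records B1=T, B2=E, B4=T, B6=F
run #4 (g=12, m=6) runs B2->E, B1->T, B4->F, B5->T, B6->F; records B1=T, B2=E, B4=F, B5=T, B6=F
run #5 (g=14, m=8) runs B2->E, B1->F, B3->T, B4->F, B5->T, B6->F; records B1=F, B2=E, B3=T, B4=F, B5=T, B6=F
run #6 (g=5, m=6) runs B2->E, B1->T, B4->T, B6->F; records B1=T, B2=E, B4=T, B6=F
run #7 (g=2, m=5) runs B2->S, B1->F, B3->F, B4->T, B6->T; records B1=F, B2=S, B3=F, B4=T, B6=T
run #8 (g=14, m=9) runs B2->E, B1->F, B3->T, B4->F, B5->T, B6->F; records B1=F, B2=E, B3=T, B4=F, B5=T, B6=F
run #9 (g=6, m=7) runs B2->E, B1->T, B4->T, B6->F; records B1=T, B2=E, B4=T, B6=F
union over the pool: B1=T, B1=F, B2=S, B2=E, B3=T, B3=F, B4=T, B4=F, B5=T, B6=T, B6=F
uncovered (1 of 12): B5=F
Answer: B5=F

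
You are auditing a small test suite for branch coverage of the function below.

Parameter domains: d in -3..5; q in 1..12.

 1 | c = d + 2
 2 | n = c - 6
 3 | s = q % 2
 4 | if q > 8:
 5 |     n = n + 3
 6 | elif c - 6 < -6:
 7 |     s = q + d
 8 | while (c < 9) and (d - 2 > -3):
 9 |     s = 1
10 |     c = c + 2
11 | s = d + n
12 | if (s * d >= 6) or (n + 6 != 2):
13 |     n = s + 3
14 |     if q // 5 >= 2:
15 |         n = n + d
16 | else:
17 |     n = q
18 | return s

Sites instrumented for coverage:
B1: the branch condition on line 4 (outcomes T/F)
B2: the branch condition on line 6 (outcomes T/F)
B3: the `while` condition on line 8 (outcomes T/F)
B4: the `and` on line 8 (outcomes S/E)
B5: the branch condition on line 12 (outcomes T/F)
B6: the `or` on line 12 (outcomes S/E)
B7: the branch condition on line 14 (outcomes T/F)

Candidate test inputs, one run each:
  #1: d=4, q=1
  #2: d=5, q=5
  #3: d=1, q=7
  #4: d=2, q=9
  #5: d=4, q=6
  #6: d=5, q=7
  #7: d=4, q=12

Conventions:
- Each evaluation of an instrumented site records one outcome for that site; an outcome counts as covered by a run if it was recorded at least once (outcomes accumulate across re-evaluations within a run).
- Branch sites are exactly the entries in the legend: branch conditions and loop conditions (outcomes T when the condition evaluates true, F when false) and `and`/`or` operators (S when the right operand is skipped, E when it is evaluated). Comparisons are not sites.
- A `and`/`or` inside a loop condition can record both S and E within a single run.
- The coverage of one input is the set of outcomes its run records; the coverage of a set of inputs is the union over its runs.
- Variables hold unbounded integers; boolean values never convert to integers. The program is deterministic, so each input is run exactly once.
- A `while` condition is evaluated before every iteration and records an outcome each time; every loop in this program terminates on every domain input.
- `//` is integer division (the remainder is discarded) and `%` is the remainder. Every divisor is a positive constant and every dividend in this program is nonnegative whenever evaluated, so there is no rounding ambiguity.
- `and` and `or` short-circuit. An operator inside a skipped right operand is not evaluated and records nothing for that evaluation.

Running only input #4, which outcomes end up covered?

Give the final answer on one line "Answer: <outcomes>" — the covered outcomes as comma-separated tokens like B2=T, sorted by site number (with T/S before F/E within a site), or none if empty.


Event log for input #4 (d=2, q=9):
  B1->T, B4->E, B3->T, B4->E, B3->T, B4->E, B3->T, B4->S, B3->F, B6->S
  B5->T, B7->F
deduplicating events, the covered set is: B1=T, B3=T, B3=F, B4=S, B4=E, B5=T, B6=S, B7=F
Answer: B1=T, B3=T, B3=F, B4=S, B4=E, B5=T, B6=S, B7=F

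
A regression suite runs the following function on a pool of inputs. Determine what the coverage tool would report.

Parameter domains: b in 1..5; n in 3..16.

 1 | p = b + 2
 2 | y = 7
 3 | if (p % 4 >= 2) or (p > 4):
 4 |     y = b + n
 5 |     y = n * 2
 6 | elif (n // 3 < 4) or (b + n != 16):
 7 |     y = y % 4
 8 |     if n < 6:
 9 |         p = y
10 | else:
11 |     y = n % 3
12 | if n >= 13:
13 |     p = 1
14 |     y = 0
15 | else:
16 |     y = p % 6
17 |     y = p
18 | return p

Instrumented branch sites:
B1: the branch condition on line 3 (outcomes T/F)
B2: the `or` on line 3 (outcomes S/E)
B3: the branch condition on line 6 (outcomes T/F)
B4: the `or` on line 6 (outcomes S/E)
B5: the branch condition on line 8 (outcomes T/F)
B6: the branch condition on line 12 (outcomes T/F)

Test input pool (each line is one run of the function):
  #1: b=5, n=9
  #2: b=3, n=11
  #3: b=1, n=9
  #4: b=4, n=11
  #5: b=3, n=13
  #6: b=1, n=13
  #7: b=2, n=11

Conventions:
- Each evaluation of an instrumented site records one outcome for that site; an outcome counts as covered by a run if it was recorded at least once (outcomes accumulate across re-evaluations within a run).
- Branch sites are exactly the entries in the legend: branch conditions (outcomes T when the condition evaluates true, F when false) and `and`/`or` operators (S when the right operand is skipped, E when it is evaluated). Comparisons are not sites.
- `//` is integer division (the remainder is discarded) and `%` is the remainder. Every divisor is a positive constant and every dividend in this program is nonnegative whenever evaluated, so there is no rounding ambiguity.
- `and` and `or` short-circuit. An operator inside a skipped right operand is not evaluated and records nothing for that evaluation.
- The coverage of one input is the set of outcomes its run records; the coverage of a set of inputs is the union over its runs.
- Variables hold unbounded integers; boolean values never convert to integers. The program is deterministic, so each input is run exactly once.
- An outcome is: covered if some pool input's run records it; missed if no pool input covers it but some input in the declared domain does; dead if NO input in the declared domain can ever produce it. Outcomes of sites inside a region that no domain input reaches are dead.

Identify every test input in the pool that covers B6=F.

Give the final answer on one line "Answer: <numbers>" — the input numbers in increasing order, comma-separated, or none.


input #1 (b=5, n=9): records B6=F
input #2 (b=3, n=11): records B6=F
input #3 (b=1, n=9): records B6=F
input #4 (b=4, n=11): records B6=F
input #5 (b=3, n=13): does not record B6=F
input #6 (b=1, n=13): does not record B6=F
input #7 (b=2, n=11): records B6=F
Answer: 1, 2, 3, 4, 7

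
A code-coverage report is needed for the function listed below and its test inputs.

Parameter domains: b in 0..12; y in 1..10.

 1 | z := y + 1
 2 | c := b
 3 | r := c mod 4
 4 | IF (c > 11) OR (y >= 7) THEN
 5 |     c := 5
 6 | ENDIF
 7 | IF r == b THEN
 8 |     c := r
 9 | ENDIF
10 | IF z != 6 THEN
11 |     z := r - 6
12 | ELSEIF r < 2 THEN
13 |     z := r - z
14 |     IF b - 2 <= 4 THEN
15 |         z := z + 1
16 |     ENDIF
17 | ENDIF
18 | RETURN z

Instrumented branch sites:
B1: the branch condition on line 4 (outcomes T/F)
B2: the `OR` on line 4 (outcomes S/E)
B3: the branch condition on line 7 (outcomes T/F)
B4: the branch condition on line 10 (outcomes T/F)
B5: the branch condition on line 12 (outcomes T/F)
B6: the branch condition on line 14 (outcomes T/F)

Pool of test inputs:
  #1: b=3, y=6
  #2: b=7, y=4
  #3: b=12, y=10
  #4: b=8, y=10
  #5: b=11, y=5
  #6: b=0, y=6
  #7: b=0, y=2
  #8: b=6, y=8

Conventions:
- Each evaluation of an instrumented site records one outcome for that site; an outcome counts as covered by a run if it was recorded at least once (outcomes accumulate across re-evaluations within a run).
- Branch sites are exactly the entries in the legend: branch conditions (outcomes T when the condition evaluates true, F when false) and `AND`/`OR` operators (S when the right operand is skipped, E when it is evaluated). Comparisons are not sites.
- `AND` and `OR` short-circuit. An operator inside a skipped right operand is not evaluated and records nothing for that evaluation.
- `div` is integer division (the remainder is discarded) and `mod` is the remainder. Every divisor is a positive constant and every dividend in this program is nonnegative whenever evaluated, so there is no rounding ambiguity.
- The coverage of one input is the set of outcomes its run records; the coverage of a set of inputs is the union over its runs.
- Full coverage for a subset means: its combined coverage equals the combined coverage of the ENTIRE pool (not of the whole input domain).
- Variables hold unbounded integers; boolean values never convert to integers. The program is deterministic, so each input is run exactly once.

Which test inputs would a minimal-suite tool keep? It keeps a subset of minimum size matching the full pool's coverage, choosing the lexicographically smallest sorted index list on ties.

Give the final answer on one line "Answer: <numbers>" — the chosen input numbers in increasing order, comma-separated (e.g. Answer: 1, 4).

input #1 (b=3, y=6): events B2->E, B1->F, B3->T, B4->T; covers B1=F, B2=E, B3=T, B4=T
input #2 (b=7, y=4): events B2->E, B1->F, B3->F, B4->T; covers B1=F, B2=E, B3=F, B4=T
input #3 (b=12, y=10): events B2->S, B1->T, B3->F, B4->T; covers B1=T, B2=S, B3=F, B4=T
input #4 (b=8, y=10): events B2->E, B1->T, B3->F, B4->T; covers B1=T, B2=E, B3=F, B4=T
input #5 (b=11, y=5): events B2->E, B1->F, B3->F, B4->F, B5->F; covers B1=F, B2=E, B3=F, B4=F, B5=F
input #6 (b=0, y=6): events B2->E, B1->F, B3->T, B4->T; covers B1=F, B2=E, B3=T, B4=T
input #7 (b=0, y=2): events B2->E, B1->F, B3->T, B4->T; covers B1=F, B2=E, B3=T, B4=T
input #8 (b=6, y=8): events B2->E, B1->T, B3->F, B4->T; covers B1=T, B2=E, B3=F, B4=T
the full pool covers 9 outcomes: B1=T, B1=F, B2=S, B2=E, B3=T, B3=F, B4=T, B4=F, B5=F
no size-1 subset reaches all 9 outcomes (best union: 5/9)
no size-2 subset reaches all 9 outcomes (best union: 8/9)
the canonical winner is {1, 3, 5}: size 3, full 9-outcome coverage, earliest index list among size-3 covers

Answer: 1, 3, 5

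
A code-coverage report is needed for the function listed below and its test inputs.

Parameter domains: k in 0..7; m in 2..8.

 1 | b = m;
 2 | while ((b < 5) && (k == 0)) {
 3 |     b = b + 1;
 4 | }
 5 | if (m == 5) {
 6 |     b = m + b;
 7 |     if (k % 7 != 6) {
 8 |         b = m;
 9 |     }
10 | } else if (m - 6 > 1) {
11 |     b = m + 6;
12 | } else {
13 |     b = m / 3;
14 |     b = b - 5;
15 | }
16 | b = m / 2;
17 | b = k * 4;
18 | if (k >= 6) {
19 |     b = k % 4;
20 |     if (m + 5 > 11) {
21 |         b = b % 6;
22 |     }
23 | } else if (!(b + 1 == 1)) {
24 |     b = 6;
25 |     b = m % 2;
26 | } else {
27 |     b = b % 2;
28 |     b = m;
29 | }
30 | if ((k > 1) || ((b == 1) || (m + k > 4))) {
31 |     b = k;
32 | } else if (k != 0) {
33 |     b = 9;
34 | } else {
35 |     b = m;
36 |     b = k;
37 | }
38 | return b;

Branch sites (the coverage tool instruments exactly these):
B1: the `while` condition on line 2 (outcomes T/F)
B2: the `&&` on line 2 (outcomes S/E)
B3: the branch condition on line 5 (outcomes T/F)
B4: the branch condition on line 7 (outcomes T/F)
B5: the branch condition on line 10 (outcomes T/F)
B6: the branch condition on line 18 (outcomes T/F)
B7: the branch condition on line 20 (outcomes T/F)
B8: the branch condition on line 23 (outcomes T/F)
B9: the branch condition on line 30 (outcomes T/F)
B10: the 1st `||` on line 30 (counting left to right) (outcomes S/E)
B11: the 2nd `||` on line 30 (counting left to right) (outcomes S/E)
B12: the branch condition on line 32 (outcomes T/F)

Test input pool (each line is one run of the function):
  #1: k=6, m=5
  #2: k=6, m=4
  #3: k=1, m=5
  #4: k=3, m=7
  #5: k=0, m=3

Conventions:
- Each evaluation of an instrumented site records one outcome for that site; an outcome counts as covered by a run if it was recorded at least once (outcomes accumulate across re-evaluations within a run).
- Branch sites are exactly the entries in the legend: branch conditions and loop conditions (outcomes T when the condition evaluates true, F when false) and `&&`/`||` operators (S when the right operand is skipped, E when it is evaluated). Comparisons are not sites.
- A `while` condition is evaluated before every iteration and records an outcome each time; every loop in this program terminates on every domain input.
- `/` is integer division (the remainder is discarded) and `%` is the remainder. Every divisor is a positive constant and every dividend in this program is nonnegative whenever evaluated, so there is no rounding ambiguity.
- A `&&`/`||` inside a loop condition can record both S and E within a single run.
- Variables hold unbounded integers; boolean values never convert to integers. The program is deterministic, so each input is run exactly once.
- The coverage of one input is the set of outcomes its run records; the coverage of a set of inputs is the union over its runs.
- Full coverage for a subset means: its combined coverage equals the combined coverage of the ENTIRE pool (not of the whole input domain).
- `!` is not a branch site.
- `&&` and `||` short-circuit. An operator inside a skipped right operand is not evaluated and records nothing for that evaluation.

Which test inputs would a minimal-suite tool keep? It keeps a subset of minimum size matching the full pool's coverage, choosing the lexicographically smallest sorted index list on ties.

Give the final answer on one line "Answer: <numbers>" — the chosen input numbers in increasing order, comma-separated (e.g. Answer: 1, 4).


test 1 (k=6, m=5) fires B2->S, B1->F, B3->T, B4->F, B6->T, B7->F, B10->S, B9->T; hits B1=F, B2=S, B3=T, B4=F, B6=T, B7=F, B9=T, B10=S
test 2 (k=6, m=4) fires B2->E, B1->F, B3->F, B5->F, B6->T, B7->F, B10->S, B9->T; hits B1=F, B2=E, B3=F, B5=F, B6=T, B7=F, B9=T, B10=S
test 3 (k=1, m=5) fires B2->S, B1->F, B3->T, B4->T, B6->F, B8->T, B10->E, B11->S, B9->T; hits B1=F, B2=S, B3=T, B4=T, B6=F, B8=T, B9=T, B10=E, B11=S
test 4 (k=3, m=7) fires B2->S, B1->F, B3->F, B5->F, B6->F, B8->T, B10->S, B9->T; hits B1=F, B2=S, B3=F, B5=F, B6=F, B8=T, B9=T, B10=S
test 5 (k=0, m=3) fires B2->E, B1->T, B2->E, B1->T, B2->S, B1->F, B3->F, B5->F, B6->F, B8->F, B10->E, B11->E, B9->F, B12->F; hits B1=T, B1=F, B2=S, B2=E, B3=F, B5=F, B6=F, B8=F, B9=F, B10=E, B11=E, B12=F
together the pool reaches 21 outcomes: B1=T, B1=F, B2=S, B2=E, B3=T, B3=F, B4=T, B4=F, B5=F, B6=T, B6=F, B7=F, B8=T, B8=F, B9=T, B9=F, B10=S, B10=E, B11=S, B11=E, B12=F
no size-1 subset reaches all 21 outcomes (best union: 12/21)
no size-2 subset reaches all 21 outcomes (best union: 18/21)
the canonical winner is {1, 3, 5}: size 3, full 21-outcome coverage, earliest index list among size-3 covers
Answer: 1, 3, 5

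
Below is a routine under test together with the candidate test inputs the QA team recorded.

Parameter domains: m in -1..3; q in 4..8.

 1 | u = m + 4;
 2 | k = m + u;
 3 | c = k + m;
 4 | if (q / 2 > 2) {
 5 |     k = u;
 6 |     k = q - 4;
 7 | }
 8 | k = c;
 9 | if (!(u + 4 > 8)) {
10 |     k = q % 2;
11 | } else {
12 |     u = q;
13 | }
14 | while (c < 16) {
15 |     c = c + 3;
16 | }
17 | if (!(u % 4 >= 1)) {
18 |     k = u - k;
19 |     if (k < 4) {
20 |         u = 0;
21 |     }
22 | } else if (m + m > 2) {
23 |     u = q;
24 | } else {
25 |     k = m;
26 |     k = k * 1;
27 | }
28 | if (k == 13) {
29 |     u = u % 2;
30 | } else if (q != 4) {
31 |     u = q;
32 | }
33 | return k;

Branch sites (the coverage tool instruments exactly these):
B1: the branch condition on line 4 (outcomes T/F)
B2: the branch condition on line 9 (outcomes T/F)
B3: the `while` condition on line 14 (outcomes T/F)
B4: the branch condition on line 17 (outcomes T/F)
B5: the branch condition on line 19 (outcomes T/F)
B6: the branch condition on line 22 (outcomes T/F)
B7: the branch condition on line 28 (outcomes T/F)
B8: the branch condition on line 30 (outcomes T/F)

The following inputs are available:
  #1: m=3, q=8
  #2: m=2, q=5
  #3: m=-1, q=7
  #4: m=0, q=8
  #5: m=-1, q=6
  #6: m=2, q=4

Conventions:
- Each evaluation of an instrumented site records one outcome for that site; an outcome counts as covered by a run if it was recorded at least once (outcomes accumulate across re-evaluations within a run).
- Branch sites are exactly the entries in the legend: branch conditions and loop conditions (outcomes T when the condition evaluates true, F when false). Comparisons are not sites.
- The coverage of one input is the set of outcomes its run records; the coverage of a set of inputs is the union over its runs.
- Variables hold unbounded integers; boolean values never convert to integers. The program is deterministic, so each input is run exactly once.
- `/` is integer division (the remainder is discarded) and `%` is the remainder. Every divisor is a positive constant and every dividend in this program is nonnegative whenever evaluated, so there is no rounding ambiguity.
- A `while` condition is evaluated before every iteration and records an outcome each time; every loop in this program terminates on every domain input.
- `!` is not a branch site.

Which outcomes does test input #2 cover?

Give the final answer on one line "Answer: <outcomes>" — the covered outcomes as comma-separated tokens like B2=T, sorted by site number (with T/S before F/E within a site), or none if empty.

Simulating input #2 (m=2, q=5) step by step:
  B1->F, B2->F, B3->T, B3->T, B3->F, B4->F, B6->T, B7->F, B8->T
as a set, this run covers: B1=F, B2=F, B3=T, B3=F, B4=F, B6=T, B7=F, B8=T

Answer: B1=F, B2=F, B3=T, B3=F, B4=F, B6=T, B7=F, B8=T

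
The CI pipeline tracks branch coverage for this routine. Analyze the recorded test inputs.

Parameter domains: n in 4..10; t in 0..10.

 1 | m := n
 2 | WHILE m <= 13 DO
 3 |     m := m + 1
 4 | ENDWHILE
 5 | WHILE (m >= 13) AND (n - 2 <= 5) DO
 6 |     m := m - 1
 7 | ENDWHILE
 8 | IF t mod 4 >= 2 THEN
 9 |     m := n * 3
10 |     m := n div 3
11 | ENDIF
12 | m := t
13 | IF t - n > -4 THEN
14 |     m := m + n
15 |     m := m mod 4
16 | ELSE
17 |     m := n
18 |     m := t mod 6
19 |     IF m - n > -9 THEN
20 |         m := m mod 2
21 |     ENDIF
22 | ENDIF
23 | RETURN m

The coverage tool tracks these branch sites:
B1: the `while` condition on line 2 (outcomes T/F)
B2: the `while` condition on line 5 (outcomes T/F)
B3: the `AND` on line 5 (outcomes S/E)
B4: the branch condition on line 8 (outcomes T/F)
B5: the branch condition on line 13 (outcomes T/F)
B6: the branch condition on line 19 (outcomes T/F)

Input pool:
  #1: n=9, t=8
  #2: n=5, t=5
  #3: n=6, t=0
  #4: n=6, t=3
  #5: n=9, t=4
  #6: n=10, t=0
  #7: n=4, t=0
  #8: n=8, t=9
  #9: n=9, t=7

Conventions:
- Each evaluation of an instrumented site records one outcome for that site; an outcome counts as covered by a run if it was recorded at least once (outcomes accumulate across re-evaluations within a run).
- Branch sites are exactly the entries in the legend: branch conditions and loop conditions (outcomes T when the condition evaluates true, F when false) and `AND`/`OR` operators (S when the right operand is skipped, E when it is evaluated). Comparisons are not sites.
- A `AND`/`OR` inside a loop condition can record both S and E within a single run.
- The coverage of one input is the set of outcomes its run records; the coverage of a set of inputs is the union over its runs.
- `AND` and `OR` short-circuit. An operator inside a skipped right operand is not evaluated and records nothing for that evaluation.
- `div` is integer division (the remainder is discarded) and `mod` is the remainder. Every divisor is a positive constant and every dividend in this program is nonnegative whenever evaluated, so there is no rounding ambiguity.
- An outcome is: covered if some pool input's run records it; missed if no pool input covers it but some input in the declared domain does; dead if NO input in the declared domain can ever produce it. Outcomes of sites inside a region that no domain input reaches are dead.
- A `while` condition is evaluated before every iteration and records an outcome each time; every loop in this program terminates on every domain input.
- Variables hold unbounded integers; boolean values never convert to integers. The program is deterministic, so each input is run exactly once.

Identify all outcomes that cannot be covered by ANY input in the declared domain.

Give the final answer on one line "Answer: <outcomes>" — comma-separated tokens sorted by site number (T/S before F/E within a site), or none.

checking every outcome against all 77 domain inputs:
  reachable outcomes have witnesses, e.g. B1=T (e.g. n=4, t=0), B1=F (e.g. n=4, t=0), B2=T (e.g. n=4, t=0), B2=F (e.g. n=4, t=0)

Answer: none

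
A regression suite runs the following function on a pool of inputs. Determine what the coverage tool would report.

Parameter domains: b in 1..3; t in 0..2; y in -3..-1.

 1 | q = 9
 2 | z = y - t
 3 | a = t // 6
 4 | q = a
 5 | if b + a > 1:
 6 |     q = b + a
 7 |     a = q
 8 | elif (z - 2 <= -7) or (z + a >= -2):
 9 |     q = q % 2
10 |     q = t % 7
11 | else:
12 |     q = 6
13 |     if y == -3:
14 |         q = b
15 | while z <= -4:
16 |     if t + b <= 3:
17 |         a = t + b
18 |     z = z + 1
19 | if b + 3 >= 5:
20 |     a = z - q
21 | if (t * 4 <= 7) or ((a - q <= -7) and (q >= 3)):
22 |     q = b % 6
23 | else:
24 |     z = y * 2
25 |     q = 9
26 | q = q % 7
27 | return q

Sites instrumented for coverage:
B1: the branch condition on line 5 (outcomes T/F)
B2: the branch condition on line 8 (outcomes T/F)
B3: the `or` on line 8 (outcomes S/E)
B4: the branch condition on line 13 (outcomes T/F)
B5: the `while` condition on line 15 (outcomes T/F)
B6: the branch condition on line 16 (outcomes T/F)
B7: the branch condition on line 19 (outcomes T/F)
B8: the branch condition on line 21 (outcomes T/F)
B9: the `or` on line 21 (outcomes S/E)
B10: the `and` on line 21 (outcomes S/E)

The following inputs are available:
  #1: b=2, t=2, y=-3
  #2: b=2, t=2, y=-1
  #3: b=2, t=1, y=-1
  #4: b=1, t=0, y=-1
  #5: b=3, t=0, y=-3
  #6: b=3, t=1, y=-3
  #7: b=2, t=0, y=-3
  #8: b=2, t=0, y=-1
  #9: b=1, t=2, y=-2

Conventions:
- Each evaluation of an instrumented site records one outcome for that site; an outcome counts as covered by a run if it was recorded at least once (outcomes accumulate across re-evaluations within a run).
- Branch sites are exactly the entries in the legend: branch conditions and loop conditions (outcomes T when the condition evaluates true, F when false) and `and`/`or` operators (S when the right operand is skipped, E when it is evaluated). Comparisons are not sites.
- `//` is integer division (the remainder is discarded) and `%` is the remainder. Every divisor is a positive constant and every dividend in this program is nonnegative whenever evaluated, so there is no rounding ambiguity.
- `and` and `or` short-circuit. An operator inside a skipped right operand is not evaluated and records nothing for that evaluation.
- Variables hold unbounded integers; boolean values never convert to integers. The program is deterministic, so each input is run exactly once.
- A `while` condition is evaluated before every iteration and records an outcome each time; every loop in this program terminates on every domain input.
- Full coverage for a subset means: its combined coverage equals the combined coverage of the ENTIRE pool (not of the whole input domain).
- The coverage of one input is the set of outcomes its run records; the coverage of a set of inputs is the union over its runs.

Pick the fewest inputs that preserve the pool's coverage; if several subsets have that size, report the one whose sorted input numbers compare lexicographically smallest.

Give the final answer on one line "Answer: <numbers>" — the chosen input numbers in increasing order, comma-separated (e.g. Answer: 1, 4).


#1 (b=2, t=2, y=-3) -> B1->T, B5->T, B6->F, B5->T, B6->F, B5->F, B7->T, B9->E, B10->E, B8->F; covered: B1=T, B5=T, B5=F, B6=F, B7=T, B8=F, B9=E, B10=E
#2 (b=2, t=2, y=-1) -> B1->T, B5->F, B7->T, B9->E, B10->E, B8->F; covered: B1=T, B5=F, B7=T, B8=F, B9=E, B10=E
#3 (b=2, t=1, y=-1) -> B1->T, B5->F, B7->T, B9->S, B8->T; covered: B1=T, B5=F, B7=T, B8=T, B9=S
#4 (b=1, t=0, y=-1) -> B1->F, B3->E, B2->T, B5->F, B7->F, B9->S, B8->T; covered: B1=F, B2=T, B3=E, B5=F, B7=F, B8=T, B9=S
#5 (b=3, t=0, y=-3) -> B1->T, B5->F, B7->T, B9->S, B8->T; covered: B1=T, B5=F, B7=T, B8=T, B9=S
#6 (b=3, t=1, y=-3) -> B1->T, B5->T, B6->F, B5->F, B7->T, B9->S, B8->T; covered: B1=T, B5=T, B5=F, B6=F, B7=T, B8=T, B9=S
#7 (b=2, t=0, y=-3) -> B1->T, B5->F, B7->T, B9->S, B8->T; covered: B1=T, B5=F, B7=T, B8=T, B9=S
#8 (b=2, t=0, y=-1) -> B1->T, B5->F, B7->T, B9->S, B8->T; covered: B1=T, B5=F, B7=T, B8=T, B9=S
#9 (b=1, t=2, y=-2) -> B1->F, B3->E, B2->F, B4->F, B5->T, B6->T, B5->F, B7->F, B9->E, B10->S, B8->F; covered: B1=F, B2=F, B3=E, B4=F, B5=T, B5=F, B6=T, B7=F, B8=F, B9=E, B10=S
union over all inputs: B1=T, B1=F, B2=T, B2=F, B3=E, B4=F, B5=T, B5=F, B6=T, B6=F, B7=T, B7=F, B8=T, B8=F, B9=S, B9=E, B10=S, B10=E (18 outcomes)
no size-1 subset reaches all 18 outcomes (best union: 11/18)
no size-2 subset reaches all 18 outcomes (best union: 16/18)
at size 3, {1, 4, 9} reaches all 18 outcomes; every lexicographically earlier size-3 subset fails
Answer: 1, 4, 9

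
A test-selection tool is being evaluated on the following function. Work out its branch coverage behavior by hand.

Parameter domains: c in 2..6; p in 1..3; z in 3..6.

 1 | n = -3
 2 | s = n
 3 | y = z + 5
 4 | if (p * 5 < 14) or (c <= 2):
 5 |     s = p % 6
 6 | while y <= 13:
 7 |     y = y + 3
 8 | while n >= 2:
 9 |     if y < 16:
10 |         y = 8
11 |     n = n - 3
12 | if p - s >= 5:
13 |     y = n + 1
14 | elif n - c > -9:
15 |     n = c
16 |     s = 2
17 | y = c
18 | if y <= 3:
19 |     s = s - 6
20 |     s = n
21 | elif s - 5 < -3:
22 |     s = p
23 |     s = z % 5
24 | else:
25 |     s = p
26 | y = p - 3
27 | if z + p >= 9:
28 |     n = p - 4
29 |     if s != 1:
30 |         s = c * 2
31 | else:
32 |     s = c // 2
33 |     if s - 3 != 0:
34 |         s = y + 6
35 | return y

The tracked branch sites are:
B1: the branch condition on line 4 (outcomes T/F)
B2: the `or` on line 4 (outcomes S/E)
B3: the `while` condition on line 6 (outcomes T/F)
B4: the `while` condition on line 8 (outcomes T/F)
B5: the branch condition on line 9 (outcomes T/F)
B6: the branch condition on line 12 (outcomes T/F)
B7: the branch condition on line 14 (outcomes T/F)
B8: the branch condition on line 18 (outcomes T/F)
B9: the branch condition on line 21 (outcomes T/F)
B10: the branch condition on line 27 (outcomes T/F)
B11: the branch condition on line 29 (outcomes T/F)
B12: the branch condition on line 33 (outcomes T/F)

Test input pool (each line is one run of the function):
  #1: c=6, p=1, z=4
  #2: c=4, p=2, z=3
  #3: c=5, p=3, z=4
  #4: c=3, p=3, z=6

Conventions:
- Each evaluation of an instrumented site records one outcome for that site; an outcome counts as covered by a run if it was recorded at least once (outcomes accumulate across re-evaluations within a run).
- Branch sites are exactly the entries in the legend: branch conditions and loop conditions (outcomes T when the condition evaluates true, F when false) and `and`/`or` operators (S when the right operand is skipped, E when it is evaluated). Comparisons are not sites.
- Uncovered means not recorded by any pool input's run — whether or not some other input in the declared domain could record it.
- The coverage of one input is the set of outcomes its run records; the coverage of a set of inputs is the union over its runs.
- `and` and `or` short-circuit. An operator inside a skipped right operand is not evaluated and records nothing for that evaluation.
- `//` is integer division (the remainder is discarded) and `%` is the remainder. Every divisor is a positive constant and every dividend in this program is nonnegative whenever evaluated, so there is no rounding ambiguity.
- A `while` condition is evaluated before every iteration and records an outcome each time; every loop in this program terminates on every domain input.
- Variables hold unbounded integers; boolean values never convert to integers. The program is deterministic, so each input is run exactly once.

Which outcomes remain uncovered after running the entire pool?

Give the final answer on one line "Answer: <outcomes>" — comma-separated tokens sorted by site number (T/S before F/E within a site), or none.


test 1 (c=6, p=1, z=4) hits B1=T, B2=S, B3=T, B3=F, B4=F, B6=F, B7=F, B8=F, B9=T, B10=F, B12=F
test 2 (c=4, p=2, z=3) hits B1=T, B2=S, B3=T, B3=F, B4=F, B6=F, B7=T, B8=F, B9=F, B10=F, B12=T
test 3 (c=5, p=3, z=4) hits B1=F, B2=E, B3=T, B3=F, B4=F, B6=T, B8=F, B9=T, B10=F, B12=T
test 4 (c=3, p=3, z=6) hits B1=F, B2=E, B3=T, B3=F, B4=F, B6=T, B8=T, B10=T, B11=T
union over the pool: B1=T, B1=F, B2=S, B2=E, B3=T, B3=F, B4=F, B6=T, B6=F, B7=T, B7=F, B8=T, B8=F, B9=T, B9=F, B10=T, B10=F, B11=T, B12=T, B12=F
uncovered (4 of 24): B4=T, B5=T, B5=F, B11=F
Answer: B4=T, B5=T, B5=F, B11=F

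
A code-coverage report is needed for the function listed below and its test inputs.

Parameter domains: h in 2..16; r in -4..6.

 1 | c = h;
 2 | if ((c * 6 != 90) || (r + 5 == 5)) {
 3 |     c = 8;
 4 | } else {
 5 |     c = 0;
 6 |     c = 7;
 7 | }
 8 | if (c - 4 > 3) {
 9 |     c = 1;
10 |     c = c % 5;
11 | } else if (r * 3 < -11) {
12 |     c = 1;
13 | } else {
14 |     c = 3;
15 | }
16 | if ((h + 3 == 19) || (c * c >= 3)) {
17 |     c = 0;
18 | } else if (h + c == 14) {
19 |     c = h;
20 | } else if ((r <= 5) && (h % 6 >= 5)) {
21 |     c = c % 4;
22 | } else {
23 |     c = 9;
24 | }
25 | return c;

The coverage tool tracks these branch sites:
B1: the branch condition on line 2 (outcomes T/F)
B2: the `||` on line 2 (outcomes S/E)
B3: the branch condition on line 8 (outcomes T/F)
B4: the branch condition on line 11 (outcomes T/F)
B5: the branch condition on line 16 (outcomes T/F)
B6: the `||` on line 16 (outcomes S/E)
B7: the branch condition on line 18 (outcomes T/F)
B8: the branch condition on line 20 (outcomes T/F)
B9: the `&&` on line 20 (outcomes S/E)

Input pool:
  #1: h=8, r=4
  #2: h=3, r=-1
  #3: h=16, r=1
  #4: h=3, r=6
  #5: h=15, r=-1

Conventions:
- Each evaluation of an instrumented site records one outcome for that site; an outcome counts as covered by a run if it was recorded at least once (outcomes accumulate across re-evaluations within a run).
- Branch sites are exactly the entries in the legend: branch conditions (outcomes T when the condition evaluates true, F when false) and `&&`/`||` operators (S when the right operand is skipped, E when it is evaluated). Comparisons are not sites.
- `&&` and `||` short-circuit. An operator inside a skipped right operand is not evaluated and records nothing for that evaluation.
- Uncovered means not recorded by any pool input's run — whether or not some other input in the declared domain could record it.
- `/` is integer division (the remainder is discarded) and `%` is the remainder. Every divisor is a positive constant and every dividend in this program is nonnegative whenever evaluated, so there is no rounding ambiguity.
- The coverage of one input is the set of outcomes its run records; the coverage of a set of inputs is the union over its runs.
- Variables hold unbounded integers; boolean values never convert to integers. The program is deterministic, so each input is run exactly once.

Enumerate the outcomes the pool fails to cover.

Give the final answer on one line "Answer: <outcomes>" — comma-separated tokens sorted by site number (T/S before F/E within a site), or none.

run #1 (h=8, r=4) runs B2->S, B1->T, B3->T, B6->E, B5->F, B7->F, B9->E, B8->F; records B1=T, B2=S, B3=T, B5=F, B6=E, B7=F, B8=F, B9=E
run #2 (h=3, r=-1) runs B2->S, B1->T, B3->T, B6->E, B5->F, B7->F, B9->E, B8->F; records B1=T, B2=S, B3=T, B5=F, B6=E, B7=F, B8=F, B9=E
run #3 (h=16, r=1) runs B2->S, B1->T, B3->T, B6->S, B5->T; records B1=T, B2=S, B3=T, B5=T, B6=S
run #4 (h=3, r=6) runs B2->S, B1->T, B3->T, B6->E, B5->F, B7->F, B9->S, B8->F; records B1=T, B2=S, B3=T, B5=F, B6=E, B7=F, B8=F, B9=S
run #5 (h=15, r=-1) runs B2->E, B1->F, B3->F, B4->F, B6->E, B5->T; records B1=F, B2=E, B3=F, B4=F, B5=T, B6=E
union over the pool: B1=T, B1=F, B2=S, B2=E, B3=T, B3=F, B4=F, B5=T, B5=F, B6=S, B6=E, B7=F, B8=F, B9=S, B9=E
uncovered (3 of 18): B4=T, B7=T, B8=T

Answer: B4=T, B7=T, B8=T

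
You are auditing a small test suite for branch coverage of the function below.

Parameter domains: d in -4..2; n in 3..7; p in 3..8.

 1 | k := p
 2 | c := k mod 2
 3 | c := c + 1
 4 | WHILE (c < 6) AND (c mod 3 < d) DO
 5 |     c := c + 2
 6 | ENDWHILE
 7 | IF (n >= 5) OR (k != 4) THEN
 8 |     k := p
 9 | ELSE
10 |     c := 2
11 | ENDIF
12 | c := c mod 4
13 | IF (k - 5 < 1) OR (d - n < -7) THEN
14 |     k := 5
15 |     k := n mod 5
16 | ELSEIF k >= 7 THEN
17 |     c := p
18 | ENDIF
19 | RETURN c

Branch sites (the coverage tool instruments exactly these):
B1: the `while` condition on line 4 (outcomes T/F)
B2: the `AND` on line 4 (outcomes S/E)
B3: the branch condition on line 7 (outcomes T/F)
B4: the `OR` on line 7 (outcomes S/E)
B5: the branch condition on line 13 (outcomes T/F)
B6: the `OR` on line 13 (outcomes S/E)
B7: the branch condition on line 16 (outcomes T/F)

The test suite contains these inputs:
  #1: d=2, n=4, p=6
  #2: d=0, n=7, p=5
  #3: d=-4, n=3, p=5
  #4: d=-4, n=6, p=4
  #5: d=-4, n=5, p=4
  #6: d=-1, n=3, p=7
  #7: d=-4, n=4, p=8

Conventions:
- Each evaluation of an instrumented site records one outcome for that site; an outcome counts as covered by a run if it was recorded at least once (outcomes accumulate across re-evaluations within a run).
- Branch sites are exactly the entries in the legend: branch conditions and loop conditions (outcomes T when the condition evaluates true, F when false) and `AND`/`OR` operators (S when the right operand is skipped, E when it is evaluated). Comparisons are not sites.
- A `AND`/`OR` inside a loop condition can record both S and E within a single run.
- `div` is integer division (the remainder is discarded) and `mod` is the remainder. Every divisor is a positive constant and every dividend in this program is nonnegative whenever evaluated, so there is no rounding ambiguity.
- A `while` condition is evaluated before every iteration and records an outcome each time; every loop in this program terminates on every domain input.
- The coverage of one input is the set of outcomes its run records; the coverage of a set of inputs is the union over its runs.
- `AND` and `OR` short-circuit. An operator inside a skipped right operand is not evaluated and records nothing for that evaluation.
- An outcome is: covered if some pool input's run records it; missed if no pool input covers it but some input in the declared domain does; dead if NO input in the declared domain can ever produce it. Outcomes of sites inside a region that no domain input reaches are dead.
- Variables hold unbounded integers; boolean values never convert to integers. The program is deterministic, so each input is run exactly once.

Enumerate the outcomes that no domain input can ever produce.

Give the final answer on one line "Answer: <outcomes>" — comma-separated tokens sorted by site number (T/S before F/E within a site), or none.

running all 210 domain inputs and tallying outcomes:
  B2=S: never recorded by any domain input -> dead
  reachable outcomes have witnesses, e.g. B1=T (e.g. d=2, n=3, p=4), B1=F (e.g. d=-4, n=3, p=3), B2=E (e.g. d=-4, n=3, p=3), B3=T (e.g. d=-4, n=3, p=3)

Answer: B2=S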